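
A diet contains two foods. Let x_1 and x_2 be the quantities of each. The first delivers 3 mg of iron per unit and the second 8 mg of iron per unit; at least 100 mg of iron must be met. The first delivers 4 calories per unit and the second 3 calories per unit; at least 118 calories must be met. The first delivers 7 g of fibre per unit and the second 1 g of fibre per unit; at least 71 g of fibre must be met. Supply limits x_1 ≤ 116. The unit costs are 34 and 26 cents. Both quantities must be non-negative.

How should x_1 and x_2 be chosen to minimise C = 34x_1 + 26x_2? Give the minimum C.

x_1 = 28, x_2 = 2, minimum C = 1004

Vertices and C = 34x_1 + 26x_2:
  (0, 71) → C = 1846
  (100/3, 0) → C = 3400/3
  (116, 0) → C = 3944
  (28, 2) → C = 1004
  (95/17, 542/17) → C = 17322/17
The feasible region is unbounded (it extends along (0, 1)), but C strictly increases along every unbounded feasible direction, so there is no improving ray and the minimum is attained at a vertex.

The optimum lies where 3x_1 + 8x_2 = 100 and 4x_1 + 3x_2 = 118.
Solving simultaneously gives x_1 = 28, x_2 = 2.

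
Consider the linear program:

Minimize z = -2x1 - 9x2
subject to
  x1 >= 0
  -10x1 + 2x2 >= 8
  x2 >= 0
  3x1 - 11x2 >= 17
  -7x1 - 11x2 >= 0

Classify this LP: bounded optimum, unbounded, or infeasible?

infeasible

The boundaries 3x1 - 11x2 = 17 and -7x1 - 11x2 = 0 meet at (17/10, -119/110), but that point violates -10x1 + 2x2 ≥ 8. Every candidate vertex is excluded by some other constraint, so the feasible region is empty.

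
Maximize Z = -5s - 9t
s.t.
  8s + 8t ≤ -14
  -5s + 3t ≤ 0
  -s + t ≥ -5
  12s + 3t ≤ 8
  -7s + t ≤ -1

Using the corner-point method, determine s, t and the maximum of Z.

Extreme points and Z = -5s - 9t:
  (53/36, -29/9) → Z = 779/36
  (-3/32, -53/32) → Z = 123/8
  (23/15, -52/15) → Z = 353/15
  (-2/3, -17/3) → Z = 163/3

At the optimal vertex, -s + t = -5 and -7s + t = -1.
Solving simultaneously gives s = -2/3, t = -17/3.

s = -2/3, t = -17/3, maximum Z = 163/3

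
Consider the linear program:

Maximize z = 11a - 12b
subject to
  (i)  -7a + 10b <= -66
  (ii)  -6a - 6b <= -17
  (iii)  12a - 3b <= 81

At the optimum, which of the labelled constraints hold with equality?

Corner points and z = 11a - 12b:
  (283/51, -277/102) → z = 4775/51
  (68/11, -25/11) → z = 1048/11
  (179/30, -47/15) → z = 3097/30

The maximum is at (179/30, -47/15). Substituting into each constraint, equality holds for (ii) and (iii); the remaining constraints have slack.

(ii) and (iii)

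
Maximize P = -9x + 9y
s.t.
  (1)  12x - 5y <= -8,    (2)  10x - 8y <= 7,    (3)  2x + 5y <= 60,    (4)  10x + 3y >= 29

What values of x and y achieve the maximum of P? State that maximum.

Vertices and P = -9x + 9y:
  (26/7, 368/35) → P = 306/5
  (121/86, 214/43) → P = 2763/86
  (-35/44, 271/22) → P = 5193/44

x = -35/44, y = 271/22, maximum P = 5193/44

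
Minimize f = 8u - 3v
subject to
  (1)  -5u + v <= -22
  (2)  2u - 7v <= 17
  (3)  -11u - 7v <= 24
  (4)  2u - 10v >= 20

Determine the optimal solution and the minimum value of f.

u = 25/6, v = -7/6, minimum f = 221/6

Feasible corners and f = 8u - 3v:
  (137/33, -41/33) → f = 1219/33
  (25/6, -7/6) → f = 221/6
  (5, -1) → f = 43

The binding constraints are -5u + v = -22 and 2u - 10v = 20.
Solving simultaneously gives u = 25/6, v = -7/6.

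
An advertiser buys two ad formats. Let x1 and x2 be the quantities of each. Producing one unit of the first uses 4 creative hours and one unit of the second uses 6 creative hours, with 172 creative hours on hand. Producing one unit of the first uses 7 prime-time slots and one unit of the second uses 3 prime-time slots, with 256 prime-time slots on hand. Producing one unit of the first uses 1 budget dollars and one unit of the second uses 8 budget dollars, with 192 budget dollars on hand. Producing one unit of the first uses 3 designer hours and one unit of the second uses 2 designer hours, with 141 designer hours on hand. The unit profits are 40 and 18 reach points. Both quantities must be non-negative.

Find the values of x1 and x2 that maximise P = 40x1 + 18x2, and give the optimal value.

Vertices and P = 40x1 + 18x2:
  (0, 0) → P = 0
  (0, 24) → P = 432
  (256/7, 0) → P = 10240/7
  (34, 6) → P = 1468
  (112/13, 298/13) → P = 9844/13

x1 = 34, x2 = 6, maximum P = 1468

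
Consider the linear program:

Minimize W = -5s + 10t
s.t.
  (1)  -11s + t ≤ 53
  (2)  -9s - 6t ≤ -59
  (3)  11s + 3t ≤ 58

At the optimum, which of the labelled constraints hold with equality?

Vertices and W = -5s + 10t:
  (-259/75, 1126/75) → W = 837/5
  (-101/44, 111/4) → W = 12715/44
  (57/13, 127/39) → W = 415/39

The minimum is at (57/13, 127/39). Substituting into each constraint, equality holds for (2) and (3); the remaining constraints have slack.

(2) and (3)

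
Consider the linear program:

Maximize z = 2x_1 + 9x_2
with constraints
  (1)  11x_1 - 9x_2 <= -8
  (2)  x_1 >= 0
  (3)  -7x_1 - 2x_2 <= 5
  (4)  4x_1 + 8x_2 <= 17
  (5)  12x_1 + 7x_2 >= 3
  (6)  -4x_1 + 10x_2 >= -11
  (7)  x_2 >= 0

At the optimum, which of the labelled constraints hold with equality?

Extreme points and z = 2x_1 + 9x_2:
  (0, 8/9) → z = 8
  (89/124, 219/124) → z = 2149/124
  (0, 17/8) → z = 153/8

The maximum is at (0, 17/8). Substituting into each constraint, equality holds for (2) and (4); the remaining constraints have slack.

(2) and (4)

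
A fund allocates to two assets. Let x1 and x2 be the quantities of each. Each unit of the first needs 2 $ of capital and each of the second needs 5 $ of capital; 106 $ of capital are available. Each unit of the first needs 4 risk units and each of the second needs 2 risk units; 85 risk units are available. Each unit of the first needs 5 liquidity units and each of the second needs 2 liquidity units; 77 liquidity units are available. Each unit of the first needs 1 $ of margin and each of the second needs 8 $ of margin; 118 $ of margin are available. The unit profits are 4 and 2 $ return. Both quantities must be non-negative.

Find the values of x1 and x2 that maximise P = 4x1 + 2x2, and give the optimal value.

Corner points and P = 4x1 + 2x2:
  (0, 0) → P = 0
  (0, 59/4) → P = 59/2
  (77/5, 0) → P = 308/5
  (10, 27/2) → P = 67

At the optimal vertex, 5x1 + 2x2 = 77 and x1 + 8x2 = 118.
Solving simultaneously gives x1 = 10, x2 = 27/2.

x1 = 10, x2 = 27/2, maximum P = 67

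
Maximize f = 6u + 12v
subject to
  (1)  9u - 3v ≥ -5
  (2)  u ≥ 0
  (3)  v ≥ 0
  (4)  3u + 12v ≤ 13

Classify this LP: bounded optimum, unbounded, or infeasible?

bounded optimum

Vertices and f = 6u + 12v:
  (0, 0) → f = 0
  (0, 13/12) → f = 13
  (13/3, 0) → f = 26
The feasible region has finitely many vertices and no improving ray; the maximum is 26 at (13/3, 0).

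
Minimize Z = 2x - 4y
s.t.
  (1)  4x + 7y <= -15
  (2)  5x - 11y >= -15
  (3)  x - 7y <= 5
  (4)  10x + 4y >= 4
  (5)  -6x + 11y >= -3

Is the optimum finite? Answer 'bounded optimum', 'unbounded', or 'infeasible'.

infeasible

The boundaries 4x + 7y = -15 and 5x - 11y = -15 meet at (-270/79, -15/79), but that point violates 10x + 4y ≥ 4. Every candidate vertex is excluded by some other constraint, so the feasible region is empty.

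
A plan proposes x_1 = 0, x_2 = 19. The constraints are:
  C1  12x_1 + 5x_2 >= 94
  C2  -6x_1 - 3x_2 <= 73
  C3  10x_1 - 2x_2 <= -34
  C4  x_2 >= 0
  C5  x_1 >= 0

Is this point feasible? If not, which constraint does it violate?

C1: 95 ≥ 94 ✓
C2: -57 ≤ 73 ✓
C3: -38 ≤ -34 ✓
C4: 19 ≥ 0 ✓
C5: 0 ≥ 0 ✓

feasible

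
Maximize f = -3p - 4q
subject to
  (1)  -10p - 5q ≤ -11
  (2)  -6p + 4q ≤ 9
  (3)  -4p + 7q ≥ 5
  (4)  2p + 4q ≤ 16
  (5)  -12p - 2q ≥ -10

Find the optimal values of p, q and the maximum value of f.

Vertices and f = -3p - 4q:
  (-1/70, 78/35) → f = -621/70
  (26/45, 47/45) → f = -266/45
  (11/30, 14/5) → f = -123/10
  (15/23, 25/23) → f = -145/23

p = 26/45, q = 47/45, maximum f = -266/45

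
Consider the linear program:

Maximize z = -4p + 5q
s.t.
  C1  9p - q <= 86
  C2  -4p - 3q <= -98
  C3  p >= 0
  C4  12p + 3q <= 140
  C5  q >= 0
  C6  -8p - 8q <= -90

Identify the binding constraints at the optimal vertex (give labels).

C3 and C4

Corner points and z = -4p + 5q:
  (0, 98/3) → z = 490/3
  (21/4, 77/3) → z = 322/3
  (0, 140/3) → z = 700/3

The maximum is at (0, 140/3). Substituting into each constraint, equality holds for C3 and C4; the remaining constraints have slack.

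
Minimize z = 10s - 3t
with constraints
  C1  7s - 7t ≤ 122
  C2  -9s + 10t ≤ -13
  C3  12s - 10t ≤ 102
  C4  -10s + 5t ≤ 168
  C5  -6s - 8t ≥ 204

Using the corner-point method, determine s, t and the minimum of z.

s = -1786/35, t = -2396/35, minimum z = -10672/35

Vertices and z = 10s - 3t:
  (-253/7, -375/7) → z = -1405/7
  (-1786/35, -2396/35) → z = -10672/35
  (-349/11, -1642/55) → z = -12524/55
  (-44/3, -29/2) → z = -619/6
  (-102/13, -255/13) → z = -255/13

At the optimal vertex, 7s - 7t = 122 and -10s + 5t = 168.
Solving simultaneously gives s = -1786/35, t = -2396/35.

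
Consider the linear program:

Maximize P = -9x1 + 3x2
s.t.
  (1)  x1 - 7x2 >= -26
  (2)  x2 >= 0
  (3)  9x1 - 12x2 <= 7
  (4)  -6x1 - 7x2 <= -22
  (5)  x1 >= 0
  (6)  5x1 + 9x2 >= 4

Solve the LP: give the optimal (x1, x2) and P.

Extreme points and P = -9x1 + 3x2:
  (361/51, 241/51) → P = -842/17
  (0, 26/7) → P = 78/7
  (313/135, 52/45) → P = -87/5
  (0, 22/7) → P = 66/7

The binding constraints are x1 - 7x2 = -26 and x1 = 0.
Solving simultaneously gives x1 = 0, x2 = 26/7.

x1 = 0, x2 = 26/7, maximum P = 78/7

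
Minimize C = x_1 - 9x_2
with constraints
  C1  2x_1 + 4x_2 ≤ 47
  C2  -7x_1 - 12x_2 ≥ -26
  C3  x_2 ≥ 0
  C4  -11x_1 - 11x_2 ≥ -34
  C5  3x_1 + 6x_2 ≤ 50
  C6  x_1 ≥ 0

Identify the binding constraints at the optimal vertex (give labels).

C2 and C6

Corner points and C = x_1 - 9x_2:
  (122/55, 48/55) → C = -62/11
  (0, 13/6) → C = -39/2
  (34/11, 0) → C = 34/11
  (0, 0) → C = 0

The minimum is at (0, 13/6). Substituting into each constraint, equality holds for C2 and C6; the remaining constraints have slack.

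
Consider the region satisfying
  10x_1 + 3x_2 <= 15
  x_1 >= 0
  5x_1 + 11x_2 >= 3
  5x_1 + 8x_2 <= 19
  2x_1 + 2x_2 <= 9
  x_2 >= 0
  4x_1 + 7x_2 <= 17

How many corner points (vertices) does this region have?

5

Of the 21 pairwise boundary intersections, those satisfying every inequality are:
  (63/65, 23/13)
  (3/2, 0)
  (0, 3/11)
  (0, 19/8)
  (3/5, 0)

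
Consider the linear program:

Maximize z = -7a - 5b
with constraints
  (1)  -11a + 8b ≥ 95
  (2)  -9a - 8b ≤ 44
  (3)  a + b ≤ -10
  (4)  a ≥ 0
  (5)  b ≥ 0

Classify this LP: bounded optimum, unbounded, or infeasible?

The boundaries -11a + 8b = 95 and a = 0 meet at (0, 95/8), but that point violates a + b ≤ -10. Every candidate vertex is excluded by some other constraint, so the feasible region is empty.

infeasible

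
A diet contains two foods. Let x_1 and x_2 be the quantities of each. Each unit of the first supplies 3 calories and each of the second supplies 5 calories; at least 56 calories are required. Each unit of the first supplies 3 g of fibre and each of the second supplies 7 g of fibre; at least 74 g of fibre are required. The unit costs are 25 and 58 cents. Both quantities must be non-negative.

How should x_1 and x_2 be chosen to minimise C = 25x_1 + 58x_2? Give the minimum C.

Corner points and C = 25x_1 + 58x_2:
  (0, 56/5) → C = 3248/5
  (74/3, 0) → C = 1850/3
  (11/3, 9) → C = 1841/3
The feasible region is unbounded (it extends along (0, 1), (1, 0)), but C strictly increases along every unbounded feasible direction, so there is no improving ray and the minimum is attained at a vertex.

The optimum lies where 3x_1 + 5x_2 = 56 and 3x_1 + 7x_2 = 74.
Solving simultaneously gives x_1 = 11/3, x_2 = 9.

x_1 = 11/3, x_2 = 9, minimum C = 1841/3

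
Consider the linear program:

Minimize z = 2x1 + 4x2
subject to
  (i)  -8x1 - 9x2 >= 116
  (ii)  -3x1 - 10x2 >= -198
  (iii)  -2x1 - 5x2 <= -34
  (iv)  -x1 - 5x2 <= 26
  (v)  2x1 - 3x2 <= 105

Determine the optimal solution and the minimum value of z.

x1 = -130, x2 = 294/5, minimum z = -124/5

Extreme points and z = 2x1 + 4x2:
  (-2942/53, 1932/53) → z = 1844/53
  (-443/11, 252/11) → z = 122/11
  (-130, 294/5) → z = -124/5

The optimum lies where -3x1 - 10x2 = -198 and -2x1 - 5x2 = -34.
Solving simultaneously gives x1 = -130, x2 = 294/5.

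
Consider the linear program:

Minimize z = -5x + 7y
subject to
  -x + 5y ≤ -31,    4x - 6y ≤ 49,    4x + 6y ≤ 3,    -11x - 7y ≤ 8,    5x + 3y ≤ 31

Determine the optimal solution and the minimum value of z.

x = 59/14, y = -75/14, minimum z = -410/7

Extreme points and z = -5x + 7y:
  (59/14, -75/14) → z = -410/7
  (177/62, -349/62) → z = -1664/31
  (295/94, -571/94) → z = -2736/47

The binding constraints are -x + 5y = -31 and 4x - 6y = 49.
Solving simultaneously gives x = 59/14, y = -75/14.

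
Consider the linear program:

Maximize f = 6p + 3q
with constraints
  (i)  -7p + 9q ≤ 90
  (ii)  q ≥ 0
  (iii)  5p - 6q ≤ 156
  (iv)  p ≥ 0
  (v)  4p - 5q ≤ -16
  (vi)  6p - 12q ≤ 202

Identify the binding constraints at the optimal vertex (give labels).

Vertices and f = 6p + 3q:
  (0, 10) → f = 30
  (306, 248) → f = 2580
  (0, 16/5) → f = 48/5

The maximum is at (306, 248). Substituting into each constraint, equality holds for (i) and (v); the remaining constraints have slack.

(i) and (v)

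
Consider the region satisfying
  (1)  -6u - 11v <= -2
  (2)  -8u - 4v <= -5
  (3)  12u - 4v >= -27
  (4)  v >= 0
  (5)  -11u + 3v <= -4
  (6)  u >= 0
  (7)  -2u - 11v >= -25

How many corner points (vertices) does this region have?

4

Pairwise boundary intersections that survive every other constraint:
  (5/8, 0)
  (31/68, 23/68)
  (25/2, 0)
  (119/127, 267/127)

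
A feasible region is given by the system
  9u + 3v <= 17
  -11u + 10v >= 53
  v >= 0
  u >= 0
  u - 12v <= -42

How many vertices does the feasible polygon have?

3

Pairwise boundary intersections that survive every other constraint:
  (11/123, 664/123)
  (0, 17/3)
  (0, 53/10)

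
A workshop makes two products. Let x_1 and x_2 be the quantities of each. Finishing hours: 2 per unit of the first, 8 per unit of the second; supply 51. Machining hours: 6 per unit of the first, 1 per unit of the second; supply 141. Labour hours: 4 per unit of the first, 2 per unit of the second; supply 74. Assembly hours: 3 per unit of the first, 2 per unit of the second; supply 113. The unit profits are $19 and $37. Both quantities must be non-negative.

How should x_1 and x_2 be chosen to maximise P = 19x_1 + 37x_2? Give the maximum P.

Extreme points and P = 19x_1 + 37x_2:
  (0, 0) → P = 0
  (0, 51/8) → P = 1887/8
  (37/2, 0) → P = 703/2
  (35/2, 2) → P = 813/2

The binding constraints are 2x_1 + 8x_2 = 51 and 4x_1 + 2x_2 = 74.
Solving simultaneously gives x_1 = 35/2, x_2 = 2.

x_1 = 35/2, x_2 = 2, maximum P = 813/2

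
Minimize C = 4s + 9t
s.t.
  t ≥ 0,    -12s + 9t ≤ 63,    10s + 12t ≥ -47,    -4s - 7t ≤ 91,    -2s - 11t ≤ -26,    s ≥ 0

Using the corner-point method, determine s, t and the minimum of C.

s = 0, t = 26/11, minimum C = 234/11

Corner points and C = 4s + 9t:
  (13, 0) → C = 52
  (0, 7) → C = 63
  (0, 26/11) → C = 234/11
The feasible region is unbounded (it extends along (3, 4), (1, 0)), but C strictly increases along every unbounded feasible direction, so there is no improving ray and the minimum is attained at a vertex.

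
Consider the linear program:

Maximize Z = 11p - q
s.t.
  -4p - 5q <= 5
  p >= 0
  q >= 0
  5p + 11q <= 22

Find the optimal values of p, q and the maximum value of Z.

p = 22/5, q = 0, maximum Z = 242/5

Vertices and Z = 11p - q:
  (0, 0) → Z = 0
  (0, 2) → Z = -2
  (22/5, 0) → Z = 242/5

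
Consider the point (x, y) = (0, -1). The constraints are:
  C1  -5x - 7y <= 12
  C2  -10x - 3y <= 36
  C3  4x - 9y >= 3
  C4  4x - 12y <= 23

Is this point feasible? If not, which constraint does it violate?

feasible

C1: 7 ≤ 12 ✓
C2: 3 ≤ 36 ✓
C3: 9 ≥ 3 ✓
C4: 12 ≤ 23 ✓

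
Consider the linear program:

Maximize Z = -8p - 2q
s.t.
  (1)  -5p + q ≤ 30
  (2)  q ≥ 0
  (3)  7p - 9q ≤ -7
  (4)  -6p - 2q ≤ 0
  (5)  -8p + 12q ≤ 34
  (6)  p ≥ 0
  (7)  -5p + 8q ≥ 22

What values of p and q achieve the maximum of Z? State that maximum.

The binding constraints are p = 0 and -5p + 8q = 22.
Solving simultaneously gives p = 0, q = 11/4.

p = 0, q = 11/4, maximum Z = -11/2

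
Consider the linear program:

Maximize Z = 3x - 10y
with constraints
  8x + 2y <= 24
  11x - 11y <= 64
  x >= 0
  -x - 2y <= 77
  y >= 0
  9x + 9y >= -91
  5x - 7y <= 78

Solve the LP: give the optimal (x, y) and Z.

x = 3, y = 0, maximum Z = 9

Corner points and Z = 3x - 10y:
  (0, 12) → Z = -120
  (3, 0) → Z = 9
  (0, 0) → Z = 0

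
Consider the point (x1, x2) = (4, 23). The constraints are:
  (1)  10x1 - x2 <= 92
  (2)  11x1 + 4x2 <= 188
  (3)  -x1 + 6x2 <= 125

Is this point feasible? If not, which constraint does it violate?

not feasible — violates (3)

Constraint (3): -x1 + 6x2 = 134, which is not ≤ 125. All other constraints are satisfied.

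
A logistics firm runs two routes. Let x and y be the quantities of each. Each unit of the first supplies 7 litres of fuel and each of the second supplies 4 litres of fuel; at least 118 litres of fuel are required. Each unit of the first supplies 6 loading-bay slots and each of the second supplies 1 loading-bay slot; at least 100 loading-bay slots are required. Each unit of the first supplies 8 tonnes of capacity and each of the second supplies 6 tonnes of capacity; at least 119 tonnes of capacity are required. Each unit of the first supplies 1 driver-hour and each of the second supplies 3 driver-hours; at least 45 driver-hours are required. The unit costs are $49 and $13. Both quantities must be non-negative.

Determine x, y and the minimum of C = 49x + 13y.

Vertices and C = 49x + 13y:
  (0, 100) → C = 1300
  (45, 0) → C = 2205
  (15, 10) → C = 865
The feasible region is unbounded (it extends along (0, 1), (1, 0)), but C strictly increases along every unbounded feasible direction, so there is no improving ray and the minimum is attained at a vertex.

x = 15, y = 10, minimum C = 865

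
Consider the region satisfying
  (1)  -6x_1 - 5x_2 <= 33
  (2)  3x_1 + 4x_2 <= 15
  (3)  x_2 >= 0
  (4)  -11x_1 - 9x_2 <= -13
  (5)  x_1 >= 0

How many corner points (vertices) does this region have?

4

The feasible vertices (each the meet of two boundaries and inside every other half-plane) are:
  (5, 0)
  (0, 15/4)
  (13/11, 0)
  (0, 13/9)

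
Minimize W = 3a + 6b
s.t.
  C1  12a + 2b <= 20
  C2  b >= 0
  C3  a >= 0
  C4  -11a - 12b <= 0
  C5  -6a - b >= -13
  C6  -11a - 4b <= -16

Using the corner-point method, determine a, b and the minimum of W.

a = 16/11, b = 0, minimum W = 48/11

Corner points and W = 3a + 6b:
  (5/3, 0) → W = 5
  (0, 10) → W = 60
  (16/11, 0) → W = 48/11
  (0, 4) → W = 24

The optimum lies where b = 0 and -11a - 4b = -16.
Solving simultaneously gives a = 16/11, b = 0.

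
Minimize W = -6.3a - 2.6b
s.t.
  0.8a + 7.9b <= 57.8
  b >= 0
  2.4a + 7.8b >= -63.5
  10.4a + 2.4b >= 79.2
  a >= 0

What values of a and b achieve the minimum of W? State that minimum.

Vertices and W = -6.3a - 2.6b:
  (289/4, 0) → W = -18207/40
  (6087/1003, 6722/1003) → W = -558253/10030
  (99/13, 0) → W = -6237/130

The optimum lies where 0.8a + 7.9b = 57.8 and b = 0.
Solving simultaneously gives a = 289/4, b = 0.

a = 72.25, b = 0, minimum W = -455.175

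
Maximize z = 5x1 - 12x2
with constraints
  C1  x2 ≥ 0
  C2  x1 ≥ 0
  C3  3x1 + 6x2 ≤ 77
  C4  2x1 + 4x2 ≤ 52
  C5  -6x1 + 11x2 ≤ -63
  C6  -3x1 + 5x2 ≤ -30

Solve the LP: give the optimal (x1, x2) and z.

x1 = 77/3, x2 = 0, maximum z = 385/3

The binding constraints are x2 = 0 and 3x1 + 6x2 = 77.
Solving simultaneously gives x1 = 77/3, x2 = 0.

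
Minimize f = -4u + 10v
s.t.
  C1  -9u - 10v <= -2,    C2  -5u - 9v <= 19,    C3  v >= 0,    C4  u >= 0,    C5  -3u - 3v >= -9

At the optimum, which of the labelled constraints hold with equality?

Extreme points and f = -4u + 10v:
  (2/9, 0) → f = -8/9
  (0, 1/5) → f = 2
  (3, 0) → f = -12
  (0, 3) → f = 30

The minimum is at (3, 0). Substituting into each constraint, equality holds for C3 and C5; the remaining constraints have slack.

C3 and C5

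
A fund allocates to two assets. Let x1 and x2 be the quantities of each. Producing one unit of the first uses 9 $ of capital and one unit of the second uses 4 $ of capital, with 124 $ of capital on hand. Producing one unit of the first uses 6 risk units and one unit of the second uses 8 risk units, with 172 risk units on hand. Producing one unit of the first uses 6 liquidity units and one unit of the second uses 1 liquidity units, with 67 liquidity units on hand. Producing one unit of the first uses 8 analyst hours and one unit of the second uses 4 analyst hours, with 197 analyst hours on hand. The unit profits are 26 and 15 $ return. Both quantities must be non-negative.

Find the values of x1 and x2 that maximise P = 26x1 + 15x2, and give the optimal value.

Extreme points and P = 26x1 + 15x2:
  (0, 0) → P = 0
  (0, 43/2) → P = 645/2
  (67/6, 0) → P = 871/3
  (19/3, 67/4) → P = 4991/12
  (48/5, 47/5) → P = 1953/5

The optimum lies where 9x1 + 4x2 = 124 and 6x1 + 8x2 = 172.
Solving simultaneously gives x1 = 19/3, x2 = 67/4.

x1 = 19/3, x2 = 67/4, maximum P = 4991/12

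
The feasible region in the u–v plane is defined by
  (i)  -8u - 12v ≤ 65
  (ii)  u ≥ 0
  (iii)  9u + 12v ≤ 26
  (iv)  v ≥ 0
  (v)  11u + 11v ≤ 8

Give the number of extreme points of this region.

Of the 10 pairwise boundary intersections, those satisfying every inequality are:
  (0, 0)
  (0, 8/11)
  (8/11, 0)

3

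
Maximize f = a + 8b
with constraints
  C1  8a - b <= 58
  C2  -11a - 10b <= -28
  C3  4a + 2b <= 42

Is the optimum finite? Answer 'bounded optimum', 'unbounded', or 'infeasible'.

unbounded

From the feasible point (608/91, -414/91), moving in the direction (-10, 11) keeps every constraint satisfied while f increases without bound.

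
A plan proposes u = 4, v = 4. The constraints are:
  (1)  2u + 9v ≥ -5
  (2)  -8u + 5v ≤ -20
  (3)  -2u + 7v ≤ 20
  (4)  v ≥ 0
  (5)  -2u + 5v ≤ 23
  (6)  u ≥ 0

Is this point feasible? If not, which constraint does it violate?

not feasible — violates (2)

Constraint (2): -8u + 5v = -12, which is not ≤ -20. All other constraints are satisfied.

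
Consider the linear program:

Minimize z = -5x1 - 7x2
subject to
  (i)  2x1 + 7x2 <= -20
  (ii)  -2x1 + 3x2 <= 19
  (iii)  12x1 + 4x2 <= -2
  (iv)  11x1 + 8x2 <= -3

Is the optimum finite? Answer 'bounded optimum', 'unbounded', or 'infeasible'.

bounded optimum

Feasible corners and z = -5x1 - 7x2:
  (-193/20, -1/10) → z = 979/20
  (33/38, -59/19) → z = 661/38
The feasible region has finitely many vertices and no improving ray; the minimum is 661/38 at (33/38, -59/19).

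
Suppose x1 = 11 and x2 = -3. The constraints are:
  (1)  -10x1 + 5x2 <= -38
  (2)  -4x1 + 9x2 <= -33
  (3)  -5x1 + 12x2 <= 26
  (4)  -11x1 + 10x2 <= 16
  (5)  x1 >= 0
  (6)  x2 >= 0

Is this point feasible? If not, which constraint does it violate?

not feasible — violates (6)

Constraint (6): x2 = -3, which is not ≥ 0. All other constraints are satisfied.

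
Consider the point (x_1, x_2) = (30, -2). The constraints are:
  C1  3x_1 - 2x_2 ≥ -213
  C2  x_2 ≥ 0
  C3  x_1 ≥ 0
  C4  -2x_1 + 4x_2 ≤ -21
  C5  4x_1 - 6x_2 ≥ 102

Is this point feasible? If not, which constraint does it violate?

not feasible — violates C2

Constraint C2: x_2 = -2, which is not ≥ 0. All other constraints are satisfied.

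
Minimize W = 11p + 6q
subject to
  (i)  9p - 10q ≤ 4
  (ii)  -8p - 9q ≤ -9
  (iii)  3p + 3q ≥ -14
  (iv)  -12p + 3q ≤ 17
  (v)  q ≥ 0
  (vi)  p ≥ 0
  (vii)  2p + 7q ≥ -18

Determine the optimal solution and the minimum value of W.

p = 0, q = 1, minimum W = 6

Vertices and W = 11p + 6q:
  (18/23, 7/23) → W = 240/23
  (0, 1) → W = 6
  (0, 17/3) → W = 34
The feasible region is unbounded (it extends along (10, 9), (1, 4)), but W strictly increases along every unbounded feasible direction, so there is no improving ray and the minimum is attained at a vertex.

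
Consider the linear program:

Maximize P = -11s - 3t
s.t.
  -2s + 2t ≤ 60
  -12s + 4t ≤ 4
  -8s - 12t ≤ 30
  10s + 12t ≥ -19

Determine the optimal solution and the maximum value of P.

Feasible corners and P = -11s - 3t:
  (29/2, 89/2) → P = -293
  (-31/46, -47/46) → P = 241/23
  (11/2, -37/6) → P = -42
The feasible region is unbounded (it extends along (1, 1), (3, -2)), but P strictly decreases along every unbounded feasible direction, so there is no improving ray and the maximum is attained at a vertex.

s = -31/46, t = -47/46, maximum P = 241/23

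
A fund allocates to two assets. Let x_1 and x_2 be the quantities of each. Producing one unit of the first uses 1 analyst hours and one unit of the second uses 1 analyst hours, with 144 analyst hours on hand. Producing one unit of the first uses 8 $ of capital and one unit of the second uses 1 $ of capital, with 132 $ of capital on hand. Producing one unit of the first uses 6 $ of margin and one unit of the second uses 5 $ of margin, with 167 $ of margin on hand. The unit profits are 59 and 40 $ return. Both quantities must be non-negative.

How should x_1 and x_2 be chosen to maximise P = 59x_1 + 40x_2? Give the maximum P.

x_1 = 29/2, x_2 = 16, maximum P = 2991/2

At the optimal vertex, 8x_1 + x_2 = 132 and 6x_1 + 5x_2 = 167.
Solving simultaneously gives x_1 = 29/2, x_2 = 16.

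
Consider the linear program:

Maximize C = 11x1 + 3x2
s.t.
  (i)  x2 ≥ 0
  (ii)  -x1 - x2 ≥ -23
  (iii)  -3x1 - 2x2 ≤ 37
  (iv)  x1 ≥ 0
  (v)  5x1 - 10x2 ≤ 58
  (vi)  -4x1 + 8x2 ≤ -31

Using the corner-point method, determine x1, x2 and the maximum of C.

Corner points and C = 11x1 + 3x2:
  (58/5, 0) → C = 638/5
  (31/4, 0) → C = 341/4
  (96/5, 19/5) → C = 1113/5
  (215/12, 61/12) → C = 637/3

The binding constraints are -x1 - x2 = -23 and 5x1 - 10x2 = 58.
Solving simultaneously gives x1 = 96/5, x2 = 19/5.

x1 = 96/5, x2 = 19/5, maximum C = 1113/5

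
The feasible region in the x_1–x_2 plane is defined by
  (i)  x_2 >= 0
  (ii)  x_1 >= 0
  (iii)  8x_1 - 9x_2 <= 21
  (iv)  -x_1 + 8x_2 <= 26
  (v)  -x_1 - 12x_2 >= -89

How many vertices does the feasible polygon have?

4

Of the 10 pairwise boundary intersections, those satisfying every inequality are:
  (0, 0)
  (21/8, 0)
  (0, 13/4)
  (402/55, 229/55)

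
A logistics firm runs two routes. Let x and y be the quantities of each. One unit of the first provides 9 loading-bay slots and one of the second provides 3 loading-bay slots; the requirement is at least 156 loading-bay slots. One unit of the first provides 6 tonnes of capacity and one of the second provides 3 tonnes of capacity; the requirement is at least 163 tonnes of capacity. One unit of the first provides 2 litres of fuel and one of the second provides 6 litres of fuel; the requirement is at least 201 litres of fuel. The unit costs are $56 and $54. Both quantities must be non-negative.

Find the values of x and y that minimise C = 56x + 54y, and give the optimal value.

The feasible region is unbounded (it extends along (0, 1), (1, 0)), but C strictly increases along every unbounded feasible direction, so there is no improving ray and the minimum is attained at a vertex.

At the optimal vertex, 6x + 3y = 163 and 2x + 6y = 201.
Solving simultaneously gives x = 25/2, y = 88/3.

x = 25/2, y = 88/3, minimum C = 2284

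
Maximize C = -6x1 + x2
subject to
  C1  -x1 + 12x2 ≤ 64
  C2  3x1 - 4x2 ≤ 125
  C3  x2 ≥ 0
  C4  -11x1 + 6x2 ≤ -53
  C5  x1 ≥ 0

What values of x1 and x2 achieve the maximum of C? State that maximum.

Vertices and C = -6x1 + x2:
  (439/8, 317/32) → C = -10219/32
  (170/21, 757/126) → C = -5363/126
  (125/3, 0) → C = -250
  (53/11, 0) → C = -318/11

The optimum lies where x2 = 0 and -11x1 + 6x2 = -53.
Solving simultaneously gives x1 = 53/11, x2 = 0.

x1 = 53/11, x2 = 0, maximum C = -318/11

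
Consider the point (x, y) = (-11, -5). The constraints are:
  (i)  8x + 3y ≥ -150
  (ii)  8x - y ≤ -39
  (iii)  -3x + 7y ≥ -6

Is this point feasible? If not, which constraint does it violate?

feasible

(i): -103 ≥ -150 ✓
(ii): -83 ≤ -39 ✓
(iii): -2 ≥ -6 ✓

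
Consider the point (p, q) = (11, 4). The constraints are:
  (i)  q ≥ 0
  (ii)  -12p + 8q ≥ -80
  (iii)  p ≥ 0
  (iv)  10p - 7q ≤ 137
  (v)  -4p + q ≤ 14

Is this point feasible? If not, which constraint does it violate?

Constraint (ii): -12p + 8q = -100, which is not ≥ -80. All other constraints are satisfied.

not feasible — violates (ii)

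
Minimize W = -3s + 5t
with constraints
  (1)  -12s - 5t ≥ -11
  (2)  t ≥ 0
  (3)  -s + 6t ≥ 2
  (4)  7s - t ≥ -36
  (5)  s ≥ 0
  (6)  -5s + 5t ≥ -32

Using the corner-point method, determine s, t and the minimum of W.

s = 8/11, t = 5/11, minimum W = 1/11

Vertices and W = -3s + 5t:
  (8/11, 5/11) → W = 1/11
  (0, 11/5) → W = 11
  (0, 1/3) → W = 5/3

The binding constraints are -12s - 5t = -11 and -s + 6t = 2.
Solving simultaneously gives s = 8/11, t = 5/11.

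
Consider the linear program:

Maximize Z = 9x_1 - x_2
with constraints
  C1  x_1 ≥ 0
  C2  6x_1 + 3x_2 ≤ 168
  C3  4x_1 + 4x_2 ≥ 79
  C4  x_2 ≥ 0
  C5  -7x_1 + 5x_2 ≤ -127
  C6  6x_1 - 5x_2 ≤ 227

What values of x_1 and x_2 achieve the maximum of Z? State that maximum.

x_1 = 28, x_2 = 0, maximum Z = 252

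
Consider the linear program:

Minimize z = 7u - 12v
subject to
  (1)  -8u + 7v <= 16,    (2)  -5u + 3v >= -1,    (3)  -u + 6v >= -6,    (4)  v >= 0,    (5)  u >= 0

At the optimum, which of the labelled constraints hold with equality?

Corner points and z = 7u - 12v:
  (5, 8) → z = -61
  (0, 16/7) → z = -192/7
  (1/5, 0) → z = 7/5
  (0, 0) → z = 0

The minimum is at (5, 8). Substituting into each constraint, equality holds for (1) and (2); the remaining constraints have slack.

(1) and (2)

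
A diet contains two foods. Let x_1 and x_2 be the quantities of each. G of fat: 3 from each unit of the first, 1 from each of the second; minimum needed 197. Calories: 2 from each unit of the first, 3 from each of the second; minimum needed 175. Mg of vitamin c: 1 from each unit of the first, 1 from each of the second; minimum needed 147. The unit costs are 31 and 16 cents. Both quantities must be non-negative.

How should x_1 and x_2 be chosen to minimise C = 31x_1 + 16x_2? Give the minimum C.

x_1 = 25, x_2 = 122, minimum C = 2727

Corner points and C = 31x_1 + 16x_2:
  (0, 197) → C = 3152
  (147, 0) → C = 4557
  (25, 122) → C = 2727
The feasible region is unbounded (it extends along (0, 1), (1, 0)), but C strictly increases along every unbounded feasible direction, so there is no improving ray and the minimum is attained at a vertex.

The optimum lies where 3x_1 + x_2 = 197 and x_1 + x_2 = 147.
Solving simultaneously gives x_1 = 25, x_2 = 122.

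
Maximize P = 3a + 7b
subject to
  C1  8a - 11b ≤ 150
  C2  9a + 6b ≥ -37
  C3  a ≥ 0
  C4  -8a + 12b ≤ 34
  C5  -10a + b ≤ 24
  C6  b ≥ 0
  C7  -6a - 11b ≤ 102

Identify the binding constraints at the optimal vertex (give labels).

C1 and C4

Corner points and P = 3a + 7b:
  (1087/4, 184) → P = 8413/4
  (75/4, 0) → P = 225/4
  (0, 17/6) → P = 119/6
  (0, 0) → P = 0

The maximum is at (1087/4, 184). Substituting into each constraint, equality holds for C1 and C4; the remaining constraints have slack.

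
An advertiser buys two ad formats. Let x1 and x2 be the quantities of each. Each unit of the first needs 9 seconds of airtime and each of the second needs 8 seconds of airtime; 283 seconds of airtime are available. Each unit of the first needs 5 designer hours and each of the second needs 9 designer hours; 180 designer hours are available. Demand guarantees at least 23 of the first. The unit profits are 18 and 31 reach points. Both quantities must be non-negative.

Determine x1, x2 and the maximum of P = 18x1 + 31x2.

x1 = 27, x2 = 5, maximum P = 641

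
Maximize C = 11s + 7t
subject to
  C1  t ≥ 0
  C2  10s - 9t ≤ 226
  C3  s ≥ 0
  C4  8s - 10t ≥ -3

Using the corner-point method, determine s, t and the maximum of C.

The optimum lies where 10s - 9t = 226 and 8s - 10t = -3.
Solving simultaneously gives s = 2287/28, t = 919/14.

s = 2287/28, t = 919/14, maximum C = 38023/28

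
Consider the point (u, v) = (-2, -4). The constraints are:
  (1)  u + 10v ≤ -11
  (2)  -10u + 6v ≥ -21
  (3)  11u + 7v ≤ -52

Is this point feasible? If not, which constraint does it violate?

not feasible — violates (3)

Constraint (3): 11u + 7v = -50, which is not ≤ -52. All other constraints are satisfied.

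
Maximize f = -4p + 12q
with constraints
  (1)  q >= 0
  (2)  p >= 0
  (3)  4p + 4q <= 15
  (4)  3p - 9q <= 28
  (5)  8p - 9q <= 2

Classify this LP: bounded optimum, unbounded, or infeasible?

Extreme points and f = -4p + 12q:
  (0, 0) → f = 0
  (1/4, 0) → f = -1
  (0, 15/4) → f = 45
  (143/68, 28/17) → f = 193/17
The feasible region has finitely many vertices and no improving ray; the maximum is 45 at (0, 15/4).

bounded optimum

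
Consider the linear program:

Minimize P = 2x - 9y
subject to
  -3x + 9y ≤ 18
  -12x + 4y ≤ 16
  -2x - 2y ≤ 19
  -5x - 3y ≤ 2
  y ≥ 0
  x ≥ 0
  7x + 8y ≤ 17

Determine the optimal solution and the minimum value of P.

x = 3/29, y = 59/29, minimum P = -525/29

Vertices and P = 2x - 9y:
  (0, 2) → P = -18
  (3/29, 59/29) → P = -525/29
  (0, 0) → P = 0
  (17/7, 0) → P = 34/7

At the optimal vertex, -3x + 9y = 18 and 7x + 8y = 17.
Solving simultaneously gives x = 3/29, y = 59/29.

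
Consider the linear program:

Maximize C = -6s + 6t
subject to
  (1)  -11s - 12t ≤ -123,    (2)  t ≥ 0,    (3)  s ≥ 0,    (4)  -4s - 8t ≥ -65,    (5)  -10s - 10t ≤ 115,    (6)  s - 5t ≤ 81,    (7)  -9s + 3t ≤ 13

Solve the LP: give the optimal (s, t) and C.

Corner points and C = -6s + 6t:
  (123/11, 0) → C = -738/11
  (51/10, 223/40) → C = 57/20
  (65/4, 0) → C = -195/2

The optimum lies where -11s - 12t = -123 and -4s - 8t = -65.
Solving simultaneously gives s = 51/10, t = 223/40.

s = 51/10, t = 223/40, maximum C = 57/20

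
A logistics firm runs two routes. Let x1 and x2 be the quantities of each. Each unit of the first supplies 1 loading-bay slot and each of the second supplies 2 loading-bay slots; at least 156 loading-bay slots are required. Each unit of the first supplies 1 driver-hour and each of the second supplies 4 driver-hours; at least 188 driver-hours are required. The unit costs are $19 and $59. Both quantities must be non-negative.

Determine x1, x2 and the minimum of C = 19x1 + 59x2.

x1 = 124, x2 = 16, minimum C = 3300

Extreme points and C = 19x1 + 59x2:
  (0, 78) → C = 4602
  (188, 0) → C = 3572
  (124, 16) → C = 3300
The feasible region is unbounded (it extends along (0, 1), (1, 0)), but C strictly increases along every unbounded feasible direction, so there is no improving ray and the minimum is attained at a vertex.

The optimum lies where x1 + 2x2 = 156 and x1 + 4x2 = 188.
Solving simultaneously gives x1 = 124, x2 = 16.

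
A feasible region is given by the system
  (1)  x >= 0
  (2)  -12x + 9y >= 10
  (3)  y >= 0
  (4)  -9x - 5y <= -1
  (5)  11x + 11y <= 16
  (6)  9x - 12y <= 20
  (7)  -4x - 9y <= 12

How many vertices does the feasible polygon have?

Intersecting each pair of boundary lines and keeping only the points that satisfy every inequality leaves:
  (0, 10/9)
  (0, 16/11)
  (34/231, 302/231)

3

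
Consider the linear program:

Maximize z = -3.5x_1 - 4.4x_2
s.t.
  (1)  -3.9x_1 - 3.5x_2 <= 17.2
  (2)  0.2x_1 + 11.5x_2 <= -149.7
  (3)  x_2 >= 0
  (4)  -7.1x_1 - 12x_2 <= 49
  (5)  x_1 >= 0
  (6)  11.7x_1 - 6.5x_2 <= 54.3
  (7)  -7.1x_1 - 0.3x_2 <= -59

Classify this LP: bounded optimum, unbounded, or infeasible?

The boundaries x_1 = 0 and -7.1x_1 - 0.3x_2 = -59 meet at (0, 590/3), but that point violates 0.2x_1 + 11.5x_2 ≤ -149.7. Every candidate vertex is excluded by some other constraint, so the feasible region is empty.

infeasible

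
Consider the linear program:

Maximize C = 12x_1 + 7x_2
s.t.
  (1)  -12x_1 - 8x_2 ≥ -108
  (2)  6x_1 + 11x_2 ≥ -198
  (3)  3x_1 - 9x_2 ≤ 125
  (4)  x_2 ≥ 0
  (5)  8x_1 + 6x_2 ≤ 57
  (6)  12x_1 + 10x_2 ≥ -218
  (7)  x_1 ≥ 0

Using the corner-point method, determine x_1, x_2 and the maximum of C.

x_1 = 57/8, x_2 = 0, maximum C = 171/2

The optimum lies where x_2 = 0 and 8x_1 + 6x_2 = 57.
Solving simultaneously gives x_1 = 57/8, x_2 = 0.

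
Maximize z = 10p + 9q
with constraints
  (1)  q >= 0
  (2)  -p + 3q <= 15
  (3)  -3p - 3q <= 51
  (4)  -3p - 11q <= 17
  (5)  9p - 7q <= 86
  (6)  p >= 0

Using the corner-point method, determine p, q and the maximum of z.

p = 363/20, q = 221/20, maximum z = 5619/20

The binding constraints are -p + 3q = 15 and 9p - 7q = 86.
Solving simultaneously gives p = 363/20, q = 221/20.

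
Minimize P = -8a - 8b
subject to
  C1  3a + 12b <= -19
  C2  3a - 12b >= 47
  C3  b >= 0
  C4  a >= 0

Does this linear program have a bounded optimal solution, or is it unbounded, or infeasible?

The boundaries 3a + 12b = -19 and 3a - 12b = 47 meet at (14/3, -11/4), but that point violates b ≥ 0. Every candidate vertex is excluded by some other constraint, so the feasible region is empty.

infeasible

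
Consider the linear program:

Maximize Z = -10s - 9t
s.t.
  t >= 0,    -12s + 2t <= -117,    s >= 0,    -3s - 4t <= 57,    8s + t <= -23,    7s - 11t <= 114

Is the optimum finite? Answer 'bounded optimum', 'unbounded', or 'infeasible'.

The boundaries t = 0 and -12s + 2t = -117 meet at (39/4, 0), but that point violates 8s + t ≤ -23. Every candidate vertex is excluded by some other constraint, so the feasible region is empty.

infeasible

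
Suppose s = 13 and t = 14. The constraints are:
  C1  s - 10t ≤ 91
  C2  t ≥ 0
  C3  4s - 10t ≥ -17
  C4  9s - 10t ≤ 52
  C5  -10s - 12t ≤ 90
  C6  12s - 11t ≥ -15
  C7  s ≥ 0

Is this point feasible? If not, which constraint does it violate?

Constraint C3: 4s - 10t = -88, which is not ≥ -17. All other constraints are satisfied.

not feasible — violates C3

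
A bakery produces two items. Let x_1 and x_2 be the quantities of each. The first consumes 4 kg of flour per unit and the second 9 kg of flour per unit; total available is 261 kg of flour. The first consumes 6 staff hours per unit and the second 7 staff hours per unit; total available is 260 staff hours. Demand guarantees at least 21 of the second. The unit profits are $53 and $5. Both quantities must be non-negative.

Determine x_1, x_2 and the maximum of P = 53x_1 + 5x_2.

x_1 = 18, x_2 = 21, maximum P = 1059

Feasible corners and P = 53x_1 + 5x_2:
  (0, 29) → P = 145
  (0, 21) → P = 105
  (18, 21) → P = 1059

At the optimal vertex, 4x_1 + 9x_2 = 261 and x_2 = 21.
Solving simultaneously gives x_1 = 18, x_2 = 21.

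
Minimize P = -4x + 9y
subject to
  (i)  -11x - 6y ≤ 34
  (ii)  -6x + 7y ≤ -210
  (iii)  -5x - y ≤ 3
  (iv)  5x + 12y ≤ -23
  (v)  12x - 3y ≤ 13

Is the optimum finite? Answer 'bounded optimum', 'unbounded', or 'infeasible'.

infeasible

The boundaries -11x - 6y = 34 and -6x + 7y = -210 meet at (1022/113, -2514/113), but that point violates 12x - 3y ≤ 13. Every candidate vertex is excluded by some other constraint, so the feasible region is empty.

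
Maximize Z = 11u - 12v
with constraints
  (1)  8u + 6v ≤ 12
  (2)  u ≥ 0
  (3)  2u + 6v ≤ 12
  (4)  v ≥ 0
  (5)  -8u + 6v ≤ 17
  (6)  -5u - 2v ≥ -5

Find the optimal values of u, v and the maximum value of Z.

Vertices and Z = 11u - 12v:
  (0, 2) → Z = -24
  (3/7, 10/7) → Z = -87/7
  (0, 0) → Z = 0
  (1, 0) → Z = 11

At the optimal vertex, v = 0 and -5u - 2v = -5.
Solving simultaneously gives u = 1, v = 0.

u = 1, v = 0, maximum Z = 11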